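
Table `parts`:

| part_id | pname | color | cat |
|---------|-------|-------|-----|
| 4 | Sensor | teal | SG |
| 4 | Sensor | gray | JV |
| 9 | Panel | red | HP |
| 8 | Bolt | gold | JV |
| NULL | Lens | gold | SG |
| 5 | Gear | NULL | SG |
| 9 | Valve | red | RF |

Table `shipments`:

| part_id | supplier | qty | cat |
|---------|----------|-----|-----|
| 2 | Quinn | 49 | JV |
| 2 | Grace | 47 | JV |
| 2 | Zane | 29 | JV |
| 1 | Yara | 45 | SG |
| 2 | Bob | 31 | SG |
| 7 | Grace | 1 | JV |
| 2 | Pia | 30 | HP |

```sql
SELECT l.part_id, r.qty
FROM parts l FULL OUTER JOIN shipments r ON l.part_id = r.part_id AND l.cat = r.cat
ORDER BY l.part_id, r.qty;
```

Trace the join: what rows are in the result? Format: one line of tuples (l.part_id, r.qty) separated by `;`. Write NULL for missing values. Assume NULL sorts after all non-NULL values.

(4, NULL); (4, NULL); (5, NULL); (8, NULL); (9, NULL); (9, NULL); (NULL, 1); (NULL, 29); (NULL, 30); (NULL, 31); (NULL, 45); (NULL, 47); (NULL, 49); (NULL, NULL)

FULL OUTER JOIN keeps every row from both sides; unmatched rows get NULL for the other side's columns.
Matching on l.part_id = r.part_id AND l.cat = r.cat. A NULL in a compared column never satisfies the condition.
- l[0] part_id=4, cat=SG → no match; kept with NULLs on the r side.
- l[1] part_id=4, cat=JV → no match; kept with NULLs on the r side.
- l[2] part_id=9, cat=HP → no match; kept with NULLs on the r side.
- l[3] part_id=8, cat=JV → no match; kept with NULLs on the r side.
- l[4] part_id=NULL, cat=SG → no match; kept with NULLs on the r side.
- l[5] part_id=5, cat=SG → no match; kept with NULLs on the r side.
- l[6] part_id=9, cat=RF → no match; kept with NULLs on the r side.
- plus 7 unmatched r row(s), each kept with NULL l columns.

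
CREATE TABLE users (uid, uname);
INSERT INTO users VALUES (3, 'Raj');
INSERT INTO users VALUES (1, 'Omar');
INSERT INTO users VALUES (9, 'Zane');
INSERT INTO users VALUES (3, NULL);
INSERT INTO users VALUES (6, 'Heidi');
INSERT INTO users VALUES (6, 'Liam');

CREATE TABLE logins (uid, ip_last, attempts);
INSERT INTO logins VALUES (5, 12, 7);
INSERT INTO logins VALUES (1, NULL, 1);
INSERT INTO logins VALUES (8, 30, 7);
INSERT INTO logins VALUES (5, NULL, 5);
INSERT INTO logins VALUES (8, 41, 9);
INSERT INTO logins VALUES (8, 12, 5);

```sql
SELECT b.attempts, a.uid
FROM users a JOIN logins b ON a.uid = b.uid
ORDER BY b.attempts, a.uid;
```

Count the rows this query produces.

1

INNER JOIN keeps only pairs where the ON condition holds.
Matching on a.uid = b.uid.
Matched pairs: 1.
Total: 1 rows.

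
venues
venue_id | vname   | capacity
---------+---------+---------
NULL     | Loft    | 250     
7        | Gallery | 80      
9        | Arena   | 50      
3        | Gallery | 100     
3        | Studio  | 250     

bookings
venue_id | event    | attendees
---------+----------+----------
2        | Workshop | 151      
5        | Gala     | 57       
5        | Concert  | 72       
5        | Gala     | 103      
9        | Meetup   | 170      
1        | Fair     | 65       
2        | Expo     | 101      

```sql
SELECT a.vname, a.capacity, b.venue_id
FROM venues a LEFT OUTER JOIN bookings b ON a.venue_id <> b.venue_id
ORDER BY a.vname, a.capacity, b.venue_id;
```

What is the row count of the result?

28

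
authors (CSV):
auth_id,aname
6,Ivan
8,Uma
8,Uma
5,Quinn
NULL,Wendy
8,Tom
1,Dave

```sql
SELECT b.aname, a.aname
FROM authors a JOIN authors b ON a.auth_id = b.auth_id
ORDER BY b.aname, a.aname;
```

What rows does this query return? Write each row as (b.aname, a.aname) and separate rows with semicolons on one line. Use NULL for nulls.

(Dave, Dave); (Ivan, Ivan); (Quinn, Quinn); (Tom, Tom); (Tom, Uma); (Tom, Uma); (Uma, Tom); (Uma, Tom); (Uma, Uma); (Uma, Uma); (Uma, Uma); (Uma, Uma)

INNER JOIN keeps only pairs where the ON condition holds.
Matching on a.auth_id = b.auth_id. A NULL in a compared column never satisfies the condition.
- auth_id=6: 1 matching b row(s), so 1 row(s) emitted.
- auth_id=8: 3 matching b row(s), so 3 row(s) emitted.
- auth_id=8: 3 matching b row(s), so 3 row(s) emitted.
- auth_id=5: 1 matching b row(s), so 1 row(s) emitted.
- auth_id=NULL: no matching b row, dropped.
- auth_id=8: 3 matching b row(s), so 3 row(s) emitted.
- auth_id=1: 1 matching b row(s), so 1 row(s) emitted.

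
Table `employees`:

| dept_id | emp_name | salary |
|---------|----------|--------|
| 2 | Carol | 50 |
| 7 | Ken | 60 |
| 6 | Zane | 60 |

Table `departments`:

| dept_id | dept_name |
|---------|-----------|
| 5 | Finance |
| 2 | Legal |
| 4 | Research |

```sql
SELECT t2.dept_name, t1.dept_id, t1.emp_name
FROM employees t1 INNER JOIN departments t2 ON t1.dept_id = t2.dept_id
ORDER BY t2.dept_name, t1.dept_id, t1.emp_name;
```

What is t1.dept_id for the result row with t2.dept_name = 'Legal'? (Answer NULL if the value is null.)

2

INNER JOIN keeps only pairs where the ON condition holds.
Matching on t1.dept_id = t2.dept_id.
Matched pairs: 1.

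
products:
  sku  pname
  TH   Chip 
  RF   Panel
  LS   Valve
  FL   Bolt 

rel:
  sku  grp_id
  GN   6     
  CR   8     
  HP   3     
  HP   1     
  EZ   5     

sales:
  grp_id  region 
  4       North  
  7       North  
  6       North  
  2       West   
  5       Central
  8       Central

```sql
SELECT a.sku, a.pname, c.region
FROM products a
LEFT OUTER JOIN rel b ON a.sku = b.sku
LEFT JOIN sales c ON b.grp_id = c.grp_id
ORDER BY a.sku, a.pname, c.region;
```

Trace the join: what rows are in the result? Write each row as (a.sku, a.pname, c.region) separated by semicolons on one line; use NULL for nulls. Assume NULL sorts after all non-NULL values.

(FL, Bolt, NULL); (LS, Valve, NULL); (RF, Panel, NULL); (TH, Chip, NULL)

Evaluate left to right. First `products a LEFT JOIN rel b` on sku: 4 row(s).
Then LEFT JOIN `sales c` on grp_id: each of those 4 rows is kept; rows whose b.grp_id has no match in c get NULL for c's columns.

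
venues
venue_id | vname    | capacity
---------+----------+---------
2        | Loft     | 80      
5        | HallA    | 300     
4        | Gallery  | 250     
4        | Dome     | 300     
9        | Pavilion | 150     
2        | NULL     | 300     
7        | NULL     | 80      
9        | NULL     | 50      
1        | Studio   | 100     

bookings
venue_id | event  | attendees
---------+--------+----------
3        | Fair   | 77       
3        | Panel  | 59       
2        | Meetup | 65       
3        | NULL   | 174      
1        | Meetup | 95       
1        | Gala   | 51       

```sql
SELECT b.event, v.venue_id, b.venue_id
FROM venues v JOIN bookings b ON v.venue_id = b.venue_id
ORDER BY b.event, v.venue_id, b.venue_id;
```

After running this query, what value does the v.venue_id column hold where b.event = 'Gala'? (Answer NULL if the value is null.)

1

INNER JOIN keeps only pairs where the ON condition holds.
Matching on v.venue_id = b.venue_id.
Matched pairs: 4.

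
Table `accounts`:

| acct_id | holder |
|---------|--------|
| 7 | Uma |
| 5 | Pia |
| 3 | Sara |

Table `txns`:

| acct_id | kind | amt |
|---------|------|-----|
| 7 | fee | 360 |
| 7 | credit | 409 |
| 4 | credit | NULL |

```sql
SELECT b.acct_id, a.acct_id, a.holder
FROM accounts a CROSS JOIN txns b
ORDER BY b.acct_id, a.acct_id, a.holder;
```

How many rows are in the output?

9

CROSS JOIN pairs every row of `accounts` with every row of `txns`: 3 × 3 = 9 rows.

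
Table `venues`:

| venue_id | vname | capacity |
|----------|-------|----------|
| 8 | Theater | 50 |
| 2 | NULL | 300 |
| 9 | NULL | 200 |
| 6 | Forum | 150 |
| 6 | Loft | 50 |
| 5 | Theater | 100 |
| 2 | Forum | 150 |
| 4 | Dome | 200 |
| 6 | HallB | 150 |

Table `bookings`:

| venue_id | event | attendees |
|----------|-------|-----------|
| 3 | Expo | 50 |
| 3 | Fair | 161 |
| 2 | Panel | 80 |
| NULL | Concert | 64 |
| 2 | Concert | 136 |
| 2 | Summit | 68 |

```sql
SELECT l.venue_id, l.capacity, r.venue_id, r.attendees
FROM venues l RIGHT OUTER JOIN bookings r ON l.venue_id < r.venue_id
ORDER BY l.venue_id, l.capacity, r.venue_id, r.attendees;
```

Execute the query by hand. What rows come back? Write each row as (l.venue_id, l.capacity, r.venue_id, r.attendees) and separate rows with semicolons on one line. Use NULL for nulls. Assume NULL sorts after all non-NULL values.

(2, 150, 3, 50); (2, 150, 3, 161); (2, 300, 3, 50); (2, 300, 3, 161); (NULL, NULL, 2, 68); (NULL, NULL, 2, 80); (NULL, NULL, 2, 136); (NULL, NULL, NULL, 64)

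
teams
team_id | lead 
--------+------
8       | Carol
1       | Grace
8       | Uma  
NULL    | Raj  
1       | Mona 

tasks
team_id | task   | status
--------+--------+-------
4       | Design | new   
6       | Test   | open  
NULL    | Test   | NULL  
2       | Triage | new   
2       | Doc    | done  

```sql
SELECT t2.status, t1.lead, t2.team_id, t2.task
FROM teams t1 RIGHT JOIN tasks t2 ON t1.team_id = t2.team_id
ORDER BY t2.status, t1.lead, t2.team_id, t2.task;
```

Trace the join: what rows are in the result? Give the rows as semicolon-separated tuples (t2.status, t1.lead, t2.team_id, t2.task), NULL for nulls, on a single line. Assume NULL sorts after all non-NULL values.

(done, NULL, 2, Doc); (new, NULL, 2, Triage); (new, NULL, 4, Design); (open, NULL, 6, Test); (NULL, NULL, NULL, Test)

RIGHT JOIN keeps every row from `tasks`; unmatched rows get NULL for `teams`'s columns.
Matching on t1.team_id = t2.team_id. A NULL in a compared column never satisfies the condition.
Matched pairs: 0; unmatched t2 rows kept: 5.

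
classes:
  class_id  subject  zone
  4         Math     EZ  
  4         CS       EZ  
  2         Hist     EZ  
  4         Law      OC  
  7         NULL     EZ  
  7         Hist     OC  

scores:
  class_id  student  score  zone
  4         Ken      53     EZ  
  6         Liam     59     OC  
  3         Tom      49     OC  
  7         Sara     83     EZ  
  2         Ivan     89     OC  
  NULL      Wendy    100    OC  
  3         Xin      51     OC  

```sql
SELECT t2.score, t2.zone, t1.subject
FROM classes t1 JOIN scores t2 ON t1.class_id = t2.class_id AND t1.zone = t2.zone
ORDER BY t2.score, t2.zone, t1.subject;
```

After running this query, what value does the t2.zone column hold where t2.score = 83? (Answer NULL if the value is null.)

INNER JOIN keeps only pairs where the ON condition holds.
Matching on t1.class_id = t2.class_id AND t1.zone = t2.zone. A NULL in a compared column never satisfies the condition.
- class_id=4, zone=EZ: 1 matching t2 row(s), so 1 row(s) emitted.
- class_id=4, zone=EZ: 1 matching t2 row(s), so 1 row(s) emitted.
- class_id=2, zone=EZ: no matching t2 row, dropped.
- class_id=4, zone=OC: no matching t2 row, dropped.
- class_id=7, zone=EZ: 1 matching t2 row(s), so 1 row(s) emitted.
- class_id=7, zone=OC: no matching t2 row, dropped.

EZ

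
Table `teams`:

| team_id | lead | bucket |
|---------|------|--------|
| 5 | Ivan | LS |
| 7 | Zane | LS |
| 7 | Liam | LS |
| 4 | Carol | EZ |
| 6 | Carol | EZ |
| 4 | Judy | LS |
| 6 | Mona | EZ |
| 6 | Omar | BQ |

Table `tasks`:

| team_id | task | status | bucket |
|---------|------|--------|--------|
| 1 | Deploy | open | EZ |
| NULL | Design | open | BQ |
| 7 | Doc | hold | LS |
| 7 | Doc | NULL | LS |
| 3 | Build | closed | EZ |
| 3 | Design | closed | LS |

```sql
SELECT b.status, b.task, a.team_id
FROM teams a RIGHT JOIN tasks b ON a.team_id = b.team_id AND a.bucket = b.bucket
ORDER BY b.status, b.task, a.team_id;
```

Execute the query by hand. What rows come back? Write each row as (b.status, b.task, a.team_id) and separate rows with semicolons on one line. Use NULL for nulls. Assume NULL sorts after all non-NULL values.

RIGHT JOIN keeps every row from `tasks`; unmatched rows get NULL for `teams`'s columns.
Matching on a.team_id = b.team_id AND a.bucket = b.bucket. A NULL in a compared column never satisfies the condition.
- a[0] team_id=5, bucket=LS → no match.
- a[1] team_id=7, bucket=LS → 2 match(es) in b → 2 row(s).
- a[2] team_id=7, bucket=LS → 2 match(es) in b → 2 row(s).
- a[3] team_id=4, bucket=EZ → no match.
- a[4] team_id=6, bucket=EZ → no match.
- a[5] team_id=4, bucket=LS → no match.
- a[6] team_id=6, bucket=EZ → no match.
- a[7] team_id=6, bucket=BQ → no match.
- plus 4 unmatched b row(s), each kept with NULL a columns.
After projecting and ordering:
b.status | b.task | a.team_id
closed | Build | NULL
closed | Design | NULL
hold | Doc | 7
hold | Doc | 7
open | Deploy | NULL
open | Design | NULL
NULL | Doc | 7
NULL | Doc | 7

(closed, Build, NULL); (closed, Design, NULL); (hold, Doc, 7); (hold, Doc, 7); (open, Deploy, NULL); (open, Design, NULL); (NULL, Doc, 7); (NULL, Doc, 7)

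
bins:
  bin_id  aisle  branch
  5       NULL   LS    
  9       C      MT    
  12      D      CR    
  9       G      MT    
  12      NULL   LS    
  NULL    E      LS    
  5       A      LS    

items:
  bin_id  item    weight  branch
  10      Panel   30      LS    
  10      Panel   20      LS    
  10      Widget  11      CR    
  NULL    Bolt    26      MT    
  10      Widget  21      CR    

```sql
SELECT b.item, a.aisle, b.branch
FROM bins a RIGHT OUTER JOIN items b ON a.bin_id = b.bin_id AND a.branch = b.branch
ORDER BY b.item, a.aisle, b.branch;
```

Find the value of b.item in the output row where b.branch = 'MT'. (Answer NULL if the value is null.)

RIGHT JOIN keeps every row from `items`; unmatched rows get NULL for `bins`'s columns.
Matching on a.bin_id = b.bin_id AND a.branch = b.branch. A NULL in a compared column never satisfies the condition.
- a[0] bin_id=5, branch=LS → no match.
- a[1] bin_id=9, branch=MT → no match.
- a[2] bin_id=12, branch=CR → no match.
- a[3] bin_id=9, branch=MT → no match.
- a[4] bin_id=12, branch=LS → no match.
- a[5] bin_id=NULL, branch=LS → no match.
- a[6] bin_id=5, branch=LS → no match.
- plus 5 unmatched b row(s), each kept with NULL a columns.

Bolt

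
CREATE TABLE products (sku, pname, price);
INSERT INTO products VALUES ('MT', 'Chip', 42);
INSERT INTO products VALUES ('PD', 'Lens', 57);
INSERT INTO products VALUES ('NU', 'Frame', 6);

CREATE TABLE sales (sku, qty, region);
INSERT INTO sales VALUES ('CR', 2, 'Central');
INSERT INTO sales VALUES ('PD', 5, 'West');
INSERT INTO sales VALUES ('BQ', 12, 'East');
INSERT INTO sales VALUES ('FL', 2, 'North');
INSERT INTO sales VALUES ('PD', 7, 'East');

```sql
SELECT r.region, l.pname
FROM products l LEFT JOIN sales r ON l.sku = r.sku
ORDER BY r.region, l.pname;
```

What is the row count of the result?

4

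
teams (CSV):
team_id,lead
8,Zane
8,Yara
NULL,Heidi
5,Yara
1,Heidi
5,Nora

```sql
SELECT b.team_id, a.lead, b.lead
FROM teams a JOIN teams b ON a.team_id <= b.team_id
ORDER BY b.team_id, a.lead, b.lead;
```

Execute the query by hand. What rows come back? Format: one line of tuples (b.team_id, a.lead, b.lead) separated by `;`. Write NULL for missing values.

(1, Heidi, Heidi); (5, Heidi, Nora); (5, Heidi, Yara); (5, Nora, Nora); (5, Nora, Yara); (5, Yara, Nora); (5, Yara, Yara); (8, Heidi, Yara); (8, Heidi, Zane); (8, Nora, Yara); (8, Nora, Zane); (8, Yara, Yara); (8, Yara, Yara); (8, Yara, Zane); (8, Yara, Zane); (8, Zane, Yara); (8, Zane, Zane)

INNER JOIN keeps only pairs where the ON condition holds.
Matching on a.team_id <= b.team_id. A NULL in a compared column never satisfies the condition.
- a[0] team_id=8 → 2 match(es) in b → 2 row(s).
- a[1] team_id=8 → 2 match(es) in b → 2 row(s).
- a[2] team_id=NULL → no match; dropped.
- a[3] team_id=5 → 4 match(es) in b → 4 row(s).
- a[4] team_id=1 → 5 match(es) in b → 5 row(s).
- a[5] team_id=5 → 4 match(es) in b → 4 row(s).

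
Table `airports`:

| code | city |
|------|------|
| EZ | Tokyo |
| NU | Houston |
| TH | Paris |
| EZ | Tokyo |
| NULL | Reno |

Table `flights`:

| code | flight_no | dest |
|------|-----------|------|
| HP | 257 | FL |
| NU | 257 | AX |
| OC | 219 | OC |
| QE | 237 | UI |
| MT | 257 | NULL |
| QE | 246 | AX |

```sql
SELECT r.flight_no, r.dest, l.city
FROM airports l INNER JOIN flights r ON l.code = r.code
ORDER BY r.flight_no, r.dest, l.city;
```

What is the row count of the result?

1

INNER JOIN keeps only pairs where the ON condition holds.
Matching on l.code = r.code. A NULL in a compared column never satisfies the condition.
Matched pairs: 1.
Total: 1 rows.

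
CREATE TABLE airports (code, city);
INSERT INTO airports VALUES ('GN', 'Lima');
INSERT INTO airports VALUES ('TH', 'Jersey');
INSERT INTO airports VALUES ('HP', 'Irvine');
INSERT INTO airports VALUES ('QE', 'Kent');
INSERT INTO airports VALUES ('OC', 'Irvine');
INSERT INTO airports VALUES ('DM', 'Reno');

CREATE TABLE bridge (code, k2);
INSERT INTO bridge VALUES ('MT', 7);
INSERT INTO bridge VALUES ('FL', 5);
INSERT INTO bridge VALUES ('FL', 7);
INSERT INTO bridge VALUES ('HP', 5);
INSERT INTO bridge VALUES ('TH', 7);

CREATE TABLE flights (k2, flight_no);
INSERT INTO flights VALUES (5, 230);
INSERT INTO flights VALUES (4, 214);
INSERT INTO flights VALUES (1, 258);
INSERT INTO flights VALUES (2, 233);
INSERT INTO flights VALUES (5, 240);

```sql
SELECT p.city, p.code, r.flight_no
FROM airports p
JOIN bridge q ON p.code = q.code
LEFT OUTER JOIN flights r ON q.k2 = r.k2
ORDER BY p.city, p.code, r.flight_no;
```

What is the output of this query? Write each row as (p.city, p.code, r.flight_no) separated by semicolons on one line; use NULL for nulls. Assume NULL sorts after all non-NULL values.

Evaluate left to right. First `airports p INNER JOIN bridge q` on code: 2 row(s).
Then LEFT JOIN `flights r` on k2: each of those 2 rows is kept; rows whose q.k2 has no match in r get NULL for r's columns.

(Irvine, HP, 230); (Irvine, HP, 240); (Jersey, TH, NULL)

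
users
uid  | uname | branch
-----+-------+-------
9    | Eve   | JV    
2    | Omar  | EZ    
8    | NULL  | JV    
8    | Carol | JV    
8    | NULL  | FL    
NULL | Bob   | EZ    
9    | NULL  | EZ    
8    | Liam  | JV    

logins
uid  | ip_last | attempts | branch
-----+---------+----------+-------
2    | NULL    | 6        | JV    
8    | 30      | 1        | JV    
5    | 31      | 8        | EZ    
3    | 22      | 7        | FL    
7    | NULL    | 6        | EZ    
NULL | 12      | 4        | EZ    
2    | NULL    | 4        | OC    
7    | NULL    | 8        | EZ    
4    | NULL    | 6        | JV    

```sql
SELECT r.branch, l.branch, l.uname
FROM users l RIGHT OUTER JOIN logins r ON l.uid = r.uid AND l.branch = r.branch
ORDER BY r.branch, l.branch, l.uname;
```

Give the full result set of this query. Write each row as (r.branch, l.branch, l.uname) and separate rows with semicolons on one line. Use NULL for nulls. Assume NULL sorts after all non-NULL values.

RIGHT JOIN keeps every row from `logins`; unmatched rows get NULL for `users`'s columns.
Matching on l.uid = r.uid AND l.branch = r.branch. A NULL in a compared column never satisfies the condition.
- l[0] uid=9, branch=JV → no match.
- l[1] uid=2, branch=EZ → no match.
- l[2] uid=8, branch=JV → 1 match(es) in r → 1 row(s).
- l[3] uid=8, branch=JV → 1 match(es) in r → 1 row(s).
- l[4] uid=8, branch=FL → no match.
- l[5] uid=NULL, branch=EZ → no match.
- l[6] uid=9, branch=EZ → no match.
- l[7] uid=8, branch=JV → 1 match(es) in r → 1 row(s).
- 8 row(s) from r found no l partner → padded with NULL.

(EZ, NULL, NULL); (EZ, NULL, NULL); (EZ, NULL, NULL); (EZ, NULL, NULL); (FL, NULL, NULL); (JV, JV, Carol); (JV, JV, Liam); (JV, JV, NULL); (JV, NULL, NULL); (JV, NULL, NULL); (OC, NULL, NULL)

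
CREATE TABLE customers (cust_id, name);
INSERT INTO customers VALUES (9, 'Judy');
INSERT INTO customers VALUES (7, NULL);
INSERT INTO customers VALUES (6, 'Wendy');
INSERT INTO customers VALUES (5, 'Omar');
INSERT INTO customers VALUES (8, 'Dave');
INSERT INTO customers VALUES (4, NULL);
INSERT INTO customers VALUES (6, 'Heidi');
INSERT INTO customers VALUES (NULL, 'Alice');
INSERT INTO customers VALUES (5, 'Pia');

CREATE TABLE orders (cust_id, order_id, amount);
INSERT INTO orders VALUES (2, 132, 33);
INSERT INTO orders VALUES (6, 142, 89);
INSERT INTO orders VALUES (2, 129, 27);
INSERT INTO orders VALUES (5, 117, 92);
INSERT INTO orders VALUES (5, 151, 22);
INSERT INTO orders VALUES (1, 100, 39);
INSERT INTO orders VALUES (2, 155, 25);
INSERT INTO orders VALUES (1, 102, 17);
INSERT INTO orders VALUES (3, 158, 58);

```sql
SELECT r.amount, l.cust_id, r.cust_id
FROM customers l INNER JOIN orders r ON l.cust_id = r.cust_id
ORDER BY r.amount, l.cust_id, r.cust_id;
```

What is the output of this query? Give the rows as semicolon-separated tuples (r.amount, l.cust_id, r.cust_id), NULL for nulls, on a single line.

(22, 5, 5); (22, 5, 5); (89, 6, 6); (89, 6, 6); (92, 5, 5); (92, 5, 5)

INNER JOIN keeps only pairs where the ON condition holds.
Matching on l.cust_id = r.cust_id. A NULL in a compared column never satisfies the condition.
Matched pairs: 6.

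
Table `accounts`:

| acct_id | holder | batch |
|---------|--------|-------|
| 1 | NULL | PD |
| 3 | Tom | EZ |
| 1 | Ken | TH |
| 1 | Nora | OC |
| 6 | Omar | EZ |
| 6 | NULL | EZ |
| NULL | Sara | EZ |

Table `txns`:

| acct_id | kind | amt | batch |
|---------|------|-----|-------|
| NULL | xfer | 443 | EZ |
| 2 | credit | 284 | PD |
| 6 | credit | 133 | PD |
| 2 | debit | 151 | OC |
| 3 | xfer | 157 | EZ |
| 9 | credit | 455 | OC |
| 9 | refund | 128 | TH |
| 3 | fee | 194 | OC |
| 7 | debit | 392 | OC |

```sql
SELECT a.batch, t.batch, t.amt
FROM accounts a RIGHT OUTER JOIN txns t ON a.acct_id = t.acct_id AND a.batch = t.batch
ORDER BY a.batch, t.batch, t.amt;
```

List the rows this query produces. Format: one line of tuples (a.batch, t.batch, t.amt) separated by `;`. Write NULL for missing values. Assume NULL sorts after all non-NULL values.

(EZ, EZ, 157); (NULL, EZ, 443); (NULL, OC, 151); (NULL, OC, 194); (NULL, OC, 392); (NULL, OC, 455); (NULL, PD, 133); (NULL, PD, 284); (NULL, TH, 128)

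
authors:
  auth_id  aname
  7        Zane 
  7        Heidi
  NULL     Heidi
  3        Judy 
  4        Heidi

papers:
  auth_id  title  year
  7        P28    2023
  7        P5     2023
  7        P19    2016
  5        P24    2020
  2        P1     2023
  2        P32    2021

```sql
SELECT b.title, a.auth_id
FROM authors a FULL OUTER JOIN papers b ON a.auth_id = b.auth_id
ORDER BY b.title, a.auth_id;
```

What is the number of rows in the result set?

12

FULL OUTER JOIN keeps every row from both sides; unmatched rows get NULL for the other side's columns.
Matching on a.auth_id = b.auth_id. A NULL in a compared column never satisfies the condition.
- a row (auth_id=7): matches 3 b row(s) → 3 output row(s).
- a row (auth_id=7): matches 3 b row(s) → 3 output row(s).
- a row (auth_id=NULL): no match → kept, b columns NULL.
- a row (auth_id=3): no match → kept, b columns NULL.
- a row (auth_id=4): no match → kept, b columns NULL.
- 3 row(s) from b found no a partner → padded with NULL.
Total: 6 matched + 6 padded = 12 rows.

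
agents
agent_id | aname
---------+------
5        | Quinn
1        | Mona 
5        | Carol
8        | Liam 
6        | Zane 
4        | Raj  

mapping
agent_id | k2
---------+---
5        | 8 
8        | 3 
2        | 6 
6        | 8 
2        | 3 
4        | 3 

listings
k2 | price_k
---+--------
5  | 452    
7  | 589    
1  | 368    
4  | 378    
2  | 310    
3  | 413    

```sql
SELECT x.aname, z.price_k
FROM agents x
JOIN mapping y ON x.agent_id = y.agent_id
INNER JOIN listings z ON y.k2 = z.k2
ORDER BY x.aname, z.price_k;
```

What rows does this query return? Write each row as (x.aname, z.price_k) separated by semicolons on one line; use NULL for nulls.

(Liam, 413); (Raj, 413)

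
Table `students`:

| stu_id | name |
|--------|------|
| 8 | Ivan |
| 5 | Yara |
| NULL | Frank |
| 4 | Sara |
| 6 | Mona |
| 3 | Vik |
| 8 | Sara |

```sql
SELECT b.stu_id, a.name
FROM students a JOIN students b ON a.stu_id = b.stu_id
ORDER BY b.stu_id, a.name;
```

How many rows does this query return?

8

INNER JOIN keeps only pairs where the ON condition holds.
Matching on a.stu_id = b.stu_id. A NULL in a compared column never satisfies the condition.
- stu_id=8: 2 matching b row(s), so 2 row(s) emitted.
- stu_id=5: 1 matching b row(s), so 1 row(s) emitted.
- stu_id=NULL: no matching b row, dropped.
- stu_id=4: 1 matching b row(s), so 1 row(s) emitted.
- stu_id=6: 1 matching b row(s), so 1 row(s) emitted.
- stu_id=3: 1 matching b row(s), so 1 row(s) emitted.
- stu_id=8: 2 matching b row(s), so 2 row(s) emitted.
Total: 8 rows.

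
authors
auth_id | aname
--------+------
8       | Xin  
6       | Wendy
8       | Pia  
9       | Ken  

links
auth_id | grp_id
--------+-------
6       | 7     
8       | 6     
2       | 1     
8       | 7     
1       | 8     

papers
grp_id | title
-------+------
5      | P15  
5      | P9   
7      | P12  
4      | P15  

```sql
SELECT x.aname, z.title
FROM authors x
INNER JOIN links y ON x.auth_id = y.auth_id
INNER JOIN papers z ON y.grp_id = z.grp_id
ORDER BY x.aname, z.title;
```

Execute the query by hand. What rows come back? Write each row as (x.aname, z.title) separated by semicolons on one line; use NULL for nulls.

(Pia, P12); (Wendy, P12); (Xin, P12)

Evaluate left to right. First `authors x INNER JOIN links y` on auth_id: 5 row(s).
Then INNER JOIN `papers z` on grp_id: keep only rows whose y.grp_id appears in z.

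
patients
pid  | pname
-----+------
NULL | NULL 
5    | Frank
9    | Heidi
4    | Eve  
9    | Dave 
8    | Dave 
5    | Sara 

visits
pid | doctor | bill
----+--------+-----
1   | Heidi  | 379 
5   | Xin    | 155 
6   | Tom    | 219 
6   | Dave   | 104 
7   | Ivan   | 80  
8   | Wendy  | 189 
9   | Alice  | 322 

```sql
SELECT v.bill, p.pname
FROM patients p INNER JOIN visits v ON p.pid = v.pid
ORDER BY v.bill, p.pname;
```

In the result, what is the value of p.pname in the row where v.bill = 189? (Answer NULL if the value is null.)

INNER JOIN keeps only pairs where the ON condition holds.
Matching on p.pid = v.pid. A NULL in a compared column never satisfies the condition.
- p row (pid=NULL): no match → dropped.
- p row (pid=5): matches 1 v row(s) → 1 output row(s).
- p row (pid=9): matches 1 v row(s) → 1 output row(s).
- p row (pid=4): no match → dropped.
- p row (pid=9): matches 1 v row(s) → 1 output row(s).
- p row (pid=8): matches 1 v row(s) → 1 output row(s).
- p row (pid=5): matches 1 v row(s) → 1 output row(s).

Dave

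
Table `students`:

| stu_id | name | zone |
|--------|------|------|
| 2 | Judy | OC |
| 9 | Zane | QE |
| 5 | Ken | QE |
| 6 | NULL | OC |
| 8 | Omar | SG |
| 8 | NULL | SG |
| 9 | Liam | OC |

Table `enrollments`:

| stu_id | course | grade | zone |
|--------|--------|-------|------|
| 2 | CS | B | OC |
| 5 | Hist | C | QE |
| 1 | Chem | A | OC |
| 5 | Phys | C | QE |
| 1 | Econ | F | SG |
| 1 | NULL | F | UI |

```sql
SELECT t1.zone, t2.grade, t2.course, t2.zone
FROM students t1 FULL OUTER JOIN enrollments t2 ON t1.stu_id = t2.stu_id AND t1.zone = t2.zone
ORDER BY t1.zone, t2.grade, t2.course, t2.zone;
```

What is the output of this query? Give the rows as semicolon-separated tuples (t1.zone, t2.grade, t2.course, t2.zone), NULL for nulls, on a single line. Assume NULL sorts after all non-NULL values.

(OC, B, CS, OC); (OC, NULL, NULL, NULL); (OC, NULL, NULL, NULL); (QE, C, Hist, QE); (QE, C, Phys, QE); (QE, NULL, NULL, NULL); (SG, NULL, NULL, NULL); (SG, NULL, NULL, NULL); (NULL, A, Chem, OC); (NULL, F, Econ, SG); (NULL, F, NULL, UI)

FULL OUTER JOIN keeps every row from both sides; unmatched rows get NULL for the other side's columns.
Matching on t1.stu_id = t2.stu_id AND t1.zone = t2.zone.
Matched pairs: 3; unmatched t1 rows kept: 5; unmatched t2 rows kept: 3.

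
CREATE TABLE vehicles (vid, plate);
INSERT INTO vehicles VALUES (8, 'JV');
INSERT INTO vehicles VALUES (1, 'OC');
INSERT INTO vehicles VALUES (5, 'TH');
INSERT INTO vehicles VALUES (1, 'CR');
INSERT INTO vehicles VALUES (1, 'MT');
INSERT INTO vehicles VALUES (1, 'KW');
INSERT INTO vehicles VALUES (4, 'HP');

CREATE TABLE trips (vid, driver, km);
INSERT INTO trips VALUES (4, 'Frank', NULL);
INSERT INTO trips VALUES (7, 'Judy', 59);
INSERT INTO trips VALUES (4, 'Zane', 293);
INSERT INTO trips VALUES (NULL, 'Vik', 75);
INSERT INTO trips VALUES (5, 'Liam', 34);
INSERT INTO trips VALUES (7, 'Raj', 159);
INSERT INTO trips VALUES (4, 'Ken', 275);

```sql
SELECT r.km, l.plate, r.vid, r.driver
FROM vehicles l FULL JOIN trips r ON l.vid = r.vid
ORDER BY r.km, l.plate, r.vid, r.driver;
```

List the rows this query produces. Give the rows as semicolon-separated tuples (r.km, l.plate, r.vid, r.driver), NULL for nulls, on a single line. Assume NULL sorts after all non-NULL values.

FULL OUTER JOIN keeps every row from both sides; unmatched rows get NULL for the other side's columns.
Matching on l.vid = r.vid. A NULL in a compared column never satisfies the condition.
- l[0] vid=8 → no match; kept with NULLs on the r side.
- l[1] vid=1 → no match; kept with NULLs on the r side.
- l[2] vid=5 → 1 match(es) in r → 1 row(s).
- l[3] vid=1 → no match; kept with NULLs on the r side.
- l[4] vid=1 → no match; kept with NULLs on the r side.
- l[5] vid=1 → no match; kept with NULLs on the r side.
- l[6] vid=4 → 3 match(es) in r → 3 row(s).
- plus 3 unmatched r row(s), each kept with NULL l columns.

(34, TH, 5, Liam); (59, NULL, 7, Judy); (75, NULL, NULL, Vik); (159, NULL, 7, Raj); (275, HP, 4, Ken); (293, HP, 4, Zane); (NULL, CR, NULL, NULL); (NULL, HP, 4, Frank); (NULL, JV, NULL, NULL); (NULL, KW, NULL, NULL); (NULL, MT, NULL, NULL); (NULL, OC, NULL, NULL)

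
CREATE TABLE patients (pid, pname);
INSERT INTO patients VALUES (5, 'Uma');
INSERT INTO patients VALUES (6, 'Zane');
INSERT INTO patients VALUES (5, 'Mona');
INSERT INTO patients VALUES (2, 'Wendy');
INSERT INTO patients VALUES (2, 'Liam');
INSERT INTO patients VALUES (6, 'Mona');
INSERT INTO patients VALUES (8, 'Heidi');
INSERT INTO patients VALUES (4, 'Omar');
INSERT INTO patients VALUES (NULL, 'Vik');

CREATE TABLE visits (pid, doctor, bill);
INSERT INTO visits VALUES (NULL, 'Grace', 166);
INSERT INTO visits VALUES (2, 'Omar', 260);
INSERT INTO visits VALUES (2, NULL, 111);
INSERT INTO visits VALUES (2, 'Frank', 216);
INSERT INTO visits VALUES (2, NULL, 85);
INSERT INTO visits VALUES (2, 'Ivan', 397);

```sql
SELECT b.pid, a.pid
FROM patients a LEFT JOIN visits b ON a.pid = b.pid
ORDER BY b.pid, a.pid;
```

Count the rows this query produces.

LEFT JOIN keeps every row from `patients`; unmatched rows get NULL for `visits`'s columns.
Matching on a.pid = b.pid. A NULL in a compared column never satisfies the condition.
Matched pairs: 10; unmatched a rows kept: 7.
Total: 10 matched + 7 padded = 17 rows.

17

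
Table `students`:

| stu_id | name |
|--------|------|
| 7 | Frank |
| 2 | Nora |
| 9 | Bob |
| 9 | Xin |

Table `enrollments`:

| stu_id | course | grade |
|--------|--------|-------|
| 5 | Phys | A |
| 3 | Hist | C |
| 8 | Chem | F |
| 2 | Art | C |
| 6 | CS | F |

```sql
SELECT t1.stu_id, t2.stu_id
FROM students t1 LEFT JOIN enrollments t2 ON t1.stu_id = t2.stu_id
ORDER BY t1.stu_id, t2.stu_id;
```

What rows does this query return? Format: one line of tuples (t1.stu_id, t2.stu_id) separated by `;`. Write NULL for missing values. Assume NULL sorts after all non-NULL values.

(2, 2); (7, NULL); (9, NULL); (9, NULL)

LEFT JOIN keeps every row from `students`; unmatched rows get NULL for `enrollments`'s columns.
Matching on t1.stu_id = t2.stu_id.
- t1[0] stu_id=7 → no match; kept with NULLs on the t2 side.
- t1[1] stu_id=2 → 1 match(es) in t2 → 1 row(s).
- t1[2] stu_id=9 → no match; kept with NULLs on the t2 side.
- t1[3] stu_id=9 → no match; kept with NULLs on the t2 side.
After projecting and ordering:
t1.stu_id | t2.stu_id
2 | 2
7 | NULL
9 | NULL
9 | NULL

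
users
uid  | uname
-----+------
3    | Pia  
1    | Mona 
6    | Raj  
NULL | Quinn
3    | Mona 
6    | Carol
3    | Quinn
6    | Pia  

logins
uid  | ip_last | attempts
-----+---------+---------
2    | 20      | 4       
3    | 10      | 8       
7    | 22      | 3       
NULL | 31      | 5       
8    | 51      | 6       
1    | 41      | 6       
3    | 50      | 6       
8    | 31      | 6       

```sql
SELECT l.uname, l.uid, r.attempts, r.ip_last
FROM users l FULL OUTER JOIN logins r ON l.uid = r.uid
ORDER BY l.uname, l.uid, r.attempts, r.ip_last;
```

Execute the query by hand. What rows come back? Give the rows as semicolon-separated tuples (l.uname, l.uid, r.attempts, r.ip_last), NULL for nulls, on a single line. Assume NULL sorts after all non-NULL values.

FULL OUTER JOIN keeps every row from both sides; unmatched rows get NULL for the other side's columns.
Matching on l.uid = r.uid. A NULL in a compared column never satisfies the condition.
- l row (uid=3): matches 2 r row(s) → 2 output row(s).
- l row (uid=1): matches 1 r row(s) → 1 output row(s).
- l row (uid=6): no match → kept, r columns NULL.
- l row (uid=NULL): no match → kept, r columns NULL.
- l row (uid=3): matches 2 r row(s) → 2 output row(s).
- l row (uid=6): no match → kept, r columns NULL.
- l row (uid=3): matches 2 r row(s) → 2 output row(s).
- l row (uid=6): no match → kept, r columns NULL.
- plus 5 unmatched r row(s), each kept with NULL l columns.

(Carol, 6, NULL, NULL); (Mona, 1, 6, 41); (Mona, 3, 6, 50); (Mona, 3, 8, 10); (Pia, 3, 6, 50); (Pia, 3, 8, 10); (Pia, 6, NULL, NULL); (Quinn, 3, 6, 50); (Quinn, 3, 8, 10); (Quinn, NULL, NULL, NULL); (Raj, 6, NULL, NULL); (NULL, NULL, 3, 22); (NULL, NULL, 4, 20); (NULL, NULL, 5, 31); (NULL, NULL, 6, 31); (NULL, NULL, 6, 51)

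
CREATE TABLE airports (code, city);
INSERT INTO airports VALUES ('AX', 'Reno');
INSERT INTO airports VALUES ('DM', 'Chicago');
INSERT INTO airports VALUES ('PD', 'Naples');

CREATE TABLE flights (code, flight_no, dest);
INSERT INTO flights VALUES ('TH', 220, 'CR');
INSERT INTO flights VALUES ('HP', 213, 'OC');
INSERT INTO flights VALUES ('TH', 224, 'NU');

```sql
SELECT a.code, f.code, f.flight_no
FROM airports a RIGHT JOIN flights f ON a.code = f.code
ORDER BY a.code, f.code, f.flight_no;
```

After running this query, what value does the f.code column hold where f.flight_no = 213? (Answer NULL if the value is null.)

HP

RIGHT JOIN keeps every row from `flights`; unmatched rows get NULL for `airports`'s columns.
Matching on a.code = f.code.
- a (code=AX) has no partner in f.
- a (code=DM) has no partner in f.
- a (code=PD) has no partner in f.
- 3 row(s) from f found no a partner → padded with NULL.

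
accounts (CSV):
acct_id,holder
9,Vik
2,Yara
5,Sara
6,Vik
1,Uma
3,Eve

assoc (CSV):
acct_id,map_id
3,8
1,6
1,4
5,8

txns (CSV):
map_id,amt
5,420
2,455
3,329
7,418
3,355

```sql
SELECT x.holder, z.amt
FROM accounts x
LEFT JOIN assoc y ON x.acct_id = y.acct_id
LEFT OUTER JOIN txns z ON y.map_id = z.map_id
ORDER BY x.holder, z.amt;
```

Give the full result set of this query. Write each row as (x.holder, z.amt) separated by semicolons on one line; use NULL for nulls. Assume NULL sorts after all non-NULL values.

(Eve, NULL); (Sara, NULL); (Uma, NULL); (Uma, NULL); (Vik, NULL); (Vik, NULL); (Yara, NULL)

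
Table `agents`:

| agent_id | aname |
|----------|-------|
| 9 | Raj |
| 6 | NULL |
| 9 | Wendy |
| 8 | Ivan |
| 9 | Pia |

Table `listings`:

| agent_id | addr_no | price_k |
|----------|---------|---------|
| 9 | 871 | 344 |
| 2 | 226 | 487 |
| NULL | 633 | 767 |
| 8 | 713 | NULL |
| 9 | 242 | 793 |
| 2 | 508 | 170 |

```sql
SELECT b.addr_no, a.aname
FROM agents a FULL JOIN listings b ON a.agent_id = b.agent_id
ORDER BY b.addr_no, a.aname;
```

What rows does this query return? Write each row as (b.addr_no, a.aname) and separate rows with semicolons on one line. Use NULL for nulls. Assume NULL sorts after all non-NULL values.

(226, NULL); (242, Pia); (242, Raj); (242, Wendy); (508, NULL); (633, NULL); (713, Ivan); (871, Pia); (871, Raj); (871, Wendy); (NULL, NULL)

FULL OUTER JOIN keeps every row from both sides; unmatched rows get NULL for the other side's columns.
Matching on a.agent_id = b.agent_id. A NULL in a compared column never satisfies the condition.
- a[0] agent_id=9 → 2 match(es) in b → 2 row(s).
- a[1] agent_id=6 → no match; kept with NULLs on the b side.
- a[2] agent_id=9 → 2 match(es) in b → 2 row(s).
- a[3] agent_id=8 → 1 match(es) in b → 1 row(s).
- a[4] agent_id=9 → 2 match(es) in b → 2 row(s).
- 3 row(s) from b found no a partner → padded with NULL.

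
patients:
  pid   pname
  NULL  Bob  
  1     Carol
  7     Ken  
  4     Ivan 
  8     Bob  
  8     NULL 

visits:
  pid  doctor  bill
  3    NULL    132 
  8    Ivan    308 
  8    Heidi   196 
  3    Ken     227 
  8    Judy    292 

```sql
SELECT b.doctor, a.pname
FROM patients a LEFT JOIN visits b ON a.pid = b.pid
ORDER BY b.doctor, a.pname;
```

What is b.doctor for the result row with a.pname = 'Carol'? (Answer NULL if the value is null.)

NULL

LEFT JOIN keeps every row from `patients`; unmatched rows get NULL for `visits`'s columns.
Matching on a.pid = b.pid. A NULL in a compared column never satisfies the condition.
- pid=NULL: no b row matches, row kept with b columns NULL.
- pid=1: no b row matches, row kept with b columns NULL.
- pid=7: no b row matches, row kept with b columns NULL.
- pid=4: no b row matches, row kept with b columns NULL.
- pid=8: 3 matching b row(s), so 3 row(s) emitted.
- pid=8: 3 matching b row(s), so 3 row(s) emitted.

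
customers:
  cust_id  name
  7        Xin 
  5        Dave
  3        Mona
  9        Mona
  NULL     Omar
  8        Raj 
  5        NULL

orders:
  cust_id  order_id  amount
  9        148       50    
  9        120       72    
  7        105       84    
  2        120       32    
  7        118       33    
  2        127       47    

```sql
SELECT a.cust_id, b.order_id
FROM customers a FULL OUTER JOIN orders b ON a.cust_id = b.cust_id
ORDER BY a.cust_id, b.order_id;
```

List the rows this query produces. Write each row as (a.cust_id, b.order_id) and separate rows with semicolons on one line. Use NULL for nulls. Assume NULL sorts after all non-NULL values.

(3, NULL); (5, NULL); (5, NULL); (7, 105); (7, 118); (8, NULL); (9, 120); (9, 148); (NULL, 120); (NULL, 127); (NULL, NULL)

FULL OUTER JOIN keeps every row from both sides; unmatched rows get NULL for the other side's columns.
Matching on a.cust_id = b.cust_id. A NULL in a compared column never satisfies the condition.
Matched pairs: 4; unmatched a rows kept: 5; unmatched b rows kept: 2.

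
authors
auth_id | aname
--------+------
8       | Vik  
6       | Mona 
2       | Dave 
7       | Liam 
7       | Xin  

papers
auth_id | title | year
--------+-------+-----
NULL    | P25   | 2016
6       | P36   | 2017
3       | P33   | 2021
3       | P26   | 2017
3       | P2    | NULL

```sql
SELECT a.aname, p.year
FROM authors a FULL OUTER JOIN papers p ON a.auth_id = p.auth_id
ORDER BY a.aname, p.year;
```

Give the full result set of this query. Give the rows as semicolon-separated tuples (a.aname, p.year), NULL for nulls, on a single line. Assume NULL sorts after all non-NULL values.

(Dave, NULL); (Liam, NULL); (Mona, 2017); (Vik, NULL); (Xin, NULL); (NULL, 2016); (NULL, 2017); (NULL, 2021); (NULL, NULL)

FULL OUTER JOIN keeps every row from both sides; unmatched rows get NULL for the other side's columns.
Matching on a.auth_id = p.auth_id. A NULL in a compared column never satisfies the condition.
Matched pairs: 1; unmatched a rows kept: 4; unmatched p rows kept: 4.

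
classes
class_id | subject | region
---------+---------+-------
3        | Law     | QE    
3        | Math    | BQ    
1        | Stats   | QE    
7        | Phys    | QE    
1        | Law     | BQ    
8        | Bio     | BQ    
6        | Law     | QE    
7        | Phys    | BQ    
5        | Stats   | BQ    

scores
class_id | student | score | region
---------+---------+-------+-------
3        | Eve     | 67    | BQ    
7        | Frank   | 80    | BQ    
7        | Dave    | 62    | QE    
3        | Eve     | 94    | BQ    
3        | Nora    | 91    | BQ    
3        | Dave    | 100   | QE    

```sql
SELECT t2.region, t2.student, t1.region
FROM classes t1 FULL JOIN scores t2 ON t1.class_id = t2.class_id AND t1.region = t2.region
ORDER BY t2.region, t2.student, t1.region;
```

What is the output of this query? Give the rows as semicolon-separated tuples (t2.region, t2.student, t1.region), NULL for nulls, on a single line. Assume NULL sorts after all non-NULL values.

FULL OUTER JOIN keeps every row from both sides; unmatched rows get NULL for the other side's columns.
Matching on t1.class_id = t2.class_id AND t1.region = t2.region.
- t1[0] class_id=3, region=QE → 1 match(es) in t2 → 1 row(s).
- t1[1] class_id=3, region=BQ → 3 match(es) in t2 → 3 row(s).
- t1[2] class_id=1, region=QE → no match; kept with NULLs on the t2 side.
- t1[3] class_id=7, region=QE → 1 match(es) in t2 → 1 row(s).
- t1[4] class_id=1, region=BQ → no match; kept with NULLs on the t2 side.
- t1[5] class_id=8, region=BQ → no match; kept with NULLs on the t2 side.
- t1[6] class_id=6, region=QE → no match; kept with NULLs on the t2 side.
- t1[7] class_id=7, region=BQ → 1 match(es) in t2 → 1 row(s).
- t1[8] class_id=5, region=BQ → no match; kept with NULLs on the t2 side.

(BQ, Eve, BQ); (BQ, Eve, BQ); (BQ, Frank, BQ); (BQ, Nora, BQ); (QE, Dave, QE); (QE, Dave, QE); (NULL, NULL, BQ); (NULL, NULL, BQ); (NULL, NULL, BQ); (NULL, NULL, QE); (NULL, NULL, QE)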